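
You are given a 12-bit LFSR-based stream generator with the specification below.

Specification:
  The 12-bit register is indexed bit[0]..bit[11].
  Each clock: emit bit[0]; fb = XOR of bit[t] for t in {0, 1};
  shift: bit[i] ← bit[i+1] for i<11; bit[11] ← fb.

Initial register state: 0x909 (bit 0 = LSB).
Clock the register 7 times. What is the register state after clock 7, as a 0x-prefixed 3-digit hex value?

0x1B2

reg_0 = 0x909
clock 1: out=1, reg = 0xC84
clock 2: out=0, reg = 0x642
clock 3: out=0, reg = 0xB21
clock 4: out=1, reg = 0xD90
clock 5: out=0, reg = 0x6C8
clock 6: out=0, reg = 0x364
clock 7: out=0, reg = 0x1B2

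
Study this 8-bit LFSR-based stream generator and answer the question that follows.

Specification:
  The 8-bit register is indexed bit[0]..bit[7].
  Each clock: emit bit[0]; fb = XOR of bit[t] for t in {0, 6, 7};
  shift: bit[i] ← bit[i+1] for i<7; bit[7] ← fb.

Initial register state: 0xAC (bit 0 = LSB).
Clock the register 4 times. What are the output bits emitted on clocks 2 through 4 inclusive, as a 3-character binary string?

011

reg_0 = 0xAC
clock 1: out=0, reg = 0xD6
clock 2: out=0, reg = 0x6B
clock 3: out=1, reg = 0x35
clock 4: out=1, reg = 0x9A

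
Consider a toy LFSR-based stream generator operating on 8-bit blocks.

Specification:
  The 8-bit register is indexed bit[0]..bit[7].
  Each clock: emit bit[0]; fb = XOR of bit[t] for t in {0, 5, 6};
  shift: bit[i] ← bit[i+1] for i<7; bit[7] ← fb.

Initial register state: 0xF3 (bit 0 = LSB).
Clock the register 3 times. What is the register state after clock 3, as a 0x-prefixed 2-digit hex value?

0x7E

reg_0 = 0xF3
clock 1: out=1, reg = 0xF9
clock 2: out=1, reg = 0xFC
clock 3: out=0, reg = 0x7E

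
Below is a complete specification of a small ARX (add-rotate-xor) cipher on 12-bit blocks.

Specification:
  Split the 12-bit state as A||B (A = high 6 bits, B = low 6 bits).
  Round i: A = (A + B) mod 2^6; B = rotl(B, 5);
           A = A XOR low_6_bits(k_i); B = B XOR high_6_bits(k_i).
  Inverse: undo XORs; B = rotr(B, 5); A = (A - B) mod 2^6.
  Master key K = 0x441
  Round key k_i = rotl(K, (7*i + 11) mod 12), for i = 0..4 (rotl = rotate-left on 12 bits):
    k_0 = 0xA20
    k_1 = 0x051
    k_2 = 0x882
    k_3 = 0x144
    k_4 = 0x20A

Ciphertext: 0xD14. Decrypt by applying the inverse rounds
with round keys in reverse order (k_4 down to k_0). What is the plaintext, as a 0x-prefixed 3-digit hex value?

s_0 = ciphertext = 0xD14
s_1 = InvRound(s_0, k_4) = 0x1B8
s_2 = InvRound(s_1, k_3) = 0x1FB
s_3 = InvRound(s_2, k_2) = 0x4F2
s_4 = InvRound(s_3, k_1) = 0x6E7
s_5 = InvRound(s_4, k_0) = 0x75E

0x75E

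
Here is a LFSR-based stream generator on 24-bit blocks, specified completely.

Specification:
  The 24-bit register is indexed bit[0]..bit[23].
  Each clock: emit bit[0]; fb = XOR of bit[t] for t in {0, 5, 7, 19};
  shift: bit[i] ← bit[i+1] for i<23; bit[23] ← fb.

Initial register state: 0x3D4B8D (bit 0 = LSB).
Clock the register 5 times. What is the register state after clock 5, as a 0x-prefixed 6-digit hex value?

reg_0 = 0x3D4B8D
clock 1: out=1, reg = 0x9EA5C6
clock 2: out=0, reg = 0x4F52E3
clock 3: out=1, reg = 0x27A971
clock 4: out=1, reg = 0x13D4B8
clock 5: out=0, reg = 0x09EA5C

0x09EA5C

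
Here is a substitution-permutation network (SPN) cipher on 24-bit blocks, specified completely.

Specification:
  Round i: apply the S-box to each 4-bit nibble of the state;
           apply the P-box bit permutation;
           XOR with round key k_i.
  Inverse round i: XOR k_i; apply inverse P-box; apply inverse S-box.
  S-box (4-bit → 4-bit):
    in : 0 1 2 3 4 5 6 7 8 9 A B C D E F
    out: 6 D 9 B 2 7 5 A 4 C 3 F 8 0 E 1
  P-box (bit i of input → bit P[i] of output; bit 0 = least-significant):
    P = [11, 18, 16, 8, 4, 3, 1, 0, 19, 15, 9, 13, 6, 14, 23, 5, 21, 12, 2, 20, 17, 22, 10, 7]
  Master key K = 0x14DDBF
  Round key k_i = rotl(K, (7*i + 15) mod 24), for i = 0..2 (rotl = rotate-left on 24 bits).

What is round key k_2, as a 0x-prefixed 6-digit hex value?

0x9BB7E2

K = 0x14DDBF
k_0 = rotl(K, (7*0+15) mod 24) = rotl(K, 15) = 0xDF8A6E
k_1 = rotl(K, (7*1+15) mod 24) = rotl(K, 22) = 0xC5376F
k_2 = rotl(K, (7*2+15) mod 24) = rotl(K, 5) = 0x9BB7E2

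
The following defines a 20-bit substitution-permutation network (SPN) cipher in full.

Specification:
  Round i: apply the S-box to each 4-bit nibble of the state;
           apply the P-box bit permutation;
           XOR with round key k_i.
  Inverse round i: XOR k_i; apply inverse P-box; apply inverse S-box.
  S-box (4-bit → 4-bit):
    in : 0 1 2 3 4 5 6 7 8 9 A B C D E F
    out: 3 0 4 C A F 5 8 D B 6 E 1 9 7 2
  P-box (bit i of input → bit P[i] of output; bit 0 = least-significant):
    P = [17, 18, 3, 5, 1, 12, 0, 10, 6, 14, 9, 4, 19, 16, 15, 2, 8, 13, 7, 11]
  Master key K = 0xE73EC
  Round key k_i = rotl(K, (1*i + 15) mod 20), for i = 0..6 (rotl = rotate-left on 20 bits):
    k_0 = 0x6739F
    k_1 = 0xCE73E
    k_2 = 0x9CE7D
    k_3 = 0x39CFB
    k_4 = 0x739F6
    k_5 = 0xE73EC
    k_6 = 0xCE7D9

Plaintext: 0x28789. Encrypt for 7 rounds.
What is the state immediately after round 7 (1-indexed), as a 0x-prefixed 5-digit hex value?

0xC237A

s_0 = plaintext = 0x28789
s_1 = Round(s_0, k_0) = 0x8F728
s_2 = Round(s_1, k_1) = 0xFEE87
s_3 = Round(s_2, k_2) = 0x0281E
s_4 = Round(s_3, k_3) = 0x53FA3
s_5 = Round(s_4, k_4) = 0x7C05B
s_6 = Round(s_5, k_5) = 0x22F87
s_7 = Round(s_6, k_6) = 0xC237A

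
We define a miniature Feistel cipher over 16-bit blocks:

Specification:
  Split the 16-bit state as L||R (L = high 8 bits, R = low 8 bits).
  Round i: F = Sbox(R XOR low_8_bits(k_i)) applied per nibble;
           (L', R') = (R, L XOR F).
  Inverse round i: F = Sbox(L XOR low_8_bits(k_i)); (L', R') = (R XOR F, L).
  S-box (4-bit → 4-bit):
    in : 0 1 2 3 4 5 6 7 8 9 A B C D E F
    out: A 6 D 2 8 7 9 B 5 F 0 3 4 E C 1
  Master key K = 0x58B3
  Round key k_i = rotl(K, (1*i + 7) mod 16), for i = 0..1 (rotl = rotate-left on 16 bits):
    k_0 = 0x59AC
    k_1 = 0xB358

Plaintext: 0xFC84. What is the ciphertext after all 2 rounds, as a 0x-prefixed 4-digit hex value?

0x2932

s_0 = plaintext = 0xFC84
s_1 = Round(s_0, k_0) = 0x8429
s_2 = Round(s_1, k_1) = 0x2932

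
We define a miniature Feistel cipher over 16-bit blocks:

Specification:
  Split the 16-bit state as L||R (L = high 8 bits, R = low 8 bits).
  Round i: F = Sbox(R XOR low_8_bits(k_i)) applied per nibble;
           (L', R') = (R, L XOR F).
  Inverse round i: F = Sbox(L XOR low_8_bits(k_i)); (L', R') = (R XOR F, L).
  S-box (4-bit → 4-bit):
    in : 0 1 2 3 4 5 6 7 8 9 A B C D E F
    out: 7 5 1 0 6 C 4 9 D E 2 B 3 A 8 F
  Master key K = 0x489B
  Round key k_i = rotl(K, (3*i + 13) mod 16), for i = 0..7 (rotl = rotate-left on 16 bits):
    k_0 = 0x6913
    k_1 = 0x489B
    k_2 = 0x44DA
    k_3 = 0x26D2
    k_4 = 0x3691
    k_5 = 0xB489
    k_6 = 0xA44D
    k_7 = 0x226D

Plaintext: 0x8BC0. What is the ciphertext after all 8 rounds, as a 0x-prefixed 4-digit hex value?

0x3B90

s_0 = plaintext = 0x8BC0
s_1 = Round(s_0, k_0) = 0xC02B
s_2 = Round(s_1, k_1) = 0x2B77
s_3 = Round(s_2, k_2) = 0x7701
s_4 = Round(s_3, k_3) = 0x01D7
s_5 = Round(s_4, k_4) = 0xD765
s_6 = Round(s_5, k_5) = 0x6554
s_7 = Round(s_6, k_6) = 0x543B
s_8 = Round(s_7, k_7) = 0x3B90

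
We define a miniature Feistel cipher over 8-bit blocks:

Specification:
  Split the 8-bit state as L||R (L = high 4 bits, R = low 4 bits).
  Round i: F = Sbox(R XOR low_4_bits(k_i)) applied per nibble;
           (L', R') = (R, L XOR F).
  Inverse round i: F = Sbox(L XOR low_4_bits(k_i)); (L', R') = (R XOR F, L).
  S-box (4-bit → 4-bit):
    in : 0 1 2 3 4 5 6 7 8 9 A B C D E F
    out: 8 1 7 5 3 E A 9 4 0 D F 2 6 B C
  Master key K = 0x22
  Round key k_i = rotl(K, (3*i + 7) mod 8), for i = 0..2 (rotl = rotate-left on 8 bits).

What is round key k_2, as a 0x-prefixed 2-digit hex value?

0x44

K = 0x22
k_0 = rotl(K, (3*0+7) mod 8) = rotl(K, 7) = 0x11
k_1 = rotl(K, (3*1+7) mod 8) = rotl(K, 2) = 0x88
k_2 = rotl(K, (3*2+7) mod 8) = rotl(K, 5) = 0x44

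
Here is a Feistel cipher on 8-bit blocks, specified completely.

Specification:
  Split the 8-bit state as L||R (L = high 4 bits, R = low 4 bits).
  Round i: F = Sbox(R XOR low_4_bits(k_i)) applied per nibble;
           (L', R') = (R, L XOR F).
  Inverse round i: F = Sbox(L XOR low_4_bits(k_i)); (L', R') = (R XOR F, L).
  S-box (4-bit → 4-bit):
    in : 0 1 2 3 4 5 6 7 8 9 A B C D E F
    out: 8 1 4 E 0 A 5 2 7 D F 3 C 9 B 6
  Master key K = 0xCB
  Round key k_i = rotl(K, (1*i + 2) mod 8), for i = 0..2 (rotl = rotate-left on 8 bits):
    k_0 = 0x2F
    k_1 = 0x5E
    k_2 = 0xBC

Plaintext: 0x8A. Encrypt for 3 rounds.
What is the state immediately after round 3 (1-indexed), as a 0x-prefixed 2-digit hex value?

s_0 = plaintext = 0x8A
s_1 = Round(s_0, k_0) = 0xA2
s_2 = Round(s_1, k_1) = 0x26
s_3 = Round(s_2, k_2) = 0x6D

0x6D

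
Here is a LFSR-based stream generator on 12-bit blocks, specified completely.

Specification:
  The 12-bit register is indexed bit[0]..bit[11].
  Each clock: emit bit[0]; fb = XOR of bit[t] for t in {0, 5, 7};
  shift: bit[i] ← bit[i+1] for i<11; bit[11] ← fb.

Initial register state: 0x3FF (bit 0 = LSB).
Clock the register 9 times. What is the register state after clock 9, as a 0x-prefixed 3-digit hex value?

reg_0 = 0x3FF
clock 1: out=1, reg = 0x9FF
clock 2: out=1, reg = 0xCFF
clock 3: out=1, reg = 0xE7F
clock 4: out=1, reg = 0x73F
clock 5: out=1, reg = 0x39F
clock 6: out=1, reg = 0x1CF
clock 7: out=1, reg = 0x0E7
clock 8: out=1, reg = 0x873
clock 9: out=1, reg = 0x439

0x439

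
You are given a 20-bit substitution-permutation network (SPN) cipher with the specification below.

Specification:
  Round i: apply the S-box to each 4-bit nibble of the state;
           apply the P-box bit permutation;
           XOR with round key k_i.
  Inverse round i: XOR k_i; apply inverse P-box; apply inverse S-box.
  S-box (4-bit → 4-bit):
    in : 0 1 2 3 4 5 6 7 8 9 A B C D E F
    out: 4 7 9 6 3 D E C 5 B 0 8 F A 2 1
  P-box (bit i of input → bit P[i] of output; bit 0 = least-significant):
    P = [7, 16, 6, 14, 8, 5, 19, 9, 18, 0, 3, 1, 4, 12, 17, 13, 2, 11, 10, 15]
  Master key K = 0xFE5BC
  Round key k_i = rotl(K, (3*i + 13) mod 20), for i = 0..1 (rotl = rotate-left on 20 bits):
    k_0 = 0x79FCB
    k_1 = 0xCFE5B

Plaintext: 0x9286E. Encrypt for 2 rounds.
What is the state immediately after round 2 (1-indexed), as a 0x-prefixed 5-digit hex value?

0xAAF11

s_0 = plaintext = 0x9286E
s_1 = Round(s_0, k_0) = 0xA35F7
s_2 = Round(s_1, k_1) = 0xAAF11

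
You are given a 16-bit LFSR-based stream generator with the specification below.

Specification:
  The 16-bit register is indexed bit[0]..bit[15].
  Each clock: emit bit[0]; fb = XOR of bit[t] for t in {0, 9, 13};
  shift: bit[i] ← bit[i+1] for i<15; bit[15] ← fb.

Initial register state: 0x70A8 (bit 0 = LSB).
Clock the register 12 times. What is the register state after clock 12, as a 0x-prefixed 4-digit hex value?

reg_0 = 0x70A8
clock 1: out=0, reg = 0xB854
clock 2: out=0, reg = 0xDC2A
clock 3: out=0, reg = 0x6E15
clock 4: out=1, reg = 0xB70A
clock 5: out=0, reg = 0x5B85
clock 6: out=1, reg = 0x2DC2
clock 7: out=0, reg = 0x96E1
clock 8: out=1, reg = 0x4B70
clock 9: out=0, reg = 0xA5B8
clock 10: out=0, reg = 0xD2DC
clock 11: out=0, reg = 0xE96E
clock 12: out=0, reg = 0xF4B7

0xF4B7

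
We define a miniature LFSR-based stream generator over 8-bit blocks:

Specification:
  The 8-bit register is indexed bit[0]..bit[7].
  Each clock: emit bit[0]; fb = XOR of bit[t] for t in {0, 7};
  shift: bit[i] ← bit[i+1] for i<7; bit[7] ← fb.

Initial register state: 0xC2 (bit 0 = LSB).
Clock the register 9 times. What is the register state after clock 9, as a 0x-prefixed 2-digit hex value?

reg_0 = 0xC2
clock 1: out=0, reg = 0xE1
clock 2: out=1, reg = 0x70
clock 3: out=0, reg = 0x38
clock 4: out=0, reg = 0x1C
clock 5: out=0, reg = 0x0E
clock 6: out=0, reg = 0x07
clock 7: out=1, reg = 0x83
clock 8: out=1, reg = 0x41
clock 9: out=1, reg = 0xA0

0xA0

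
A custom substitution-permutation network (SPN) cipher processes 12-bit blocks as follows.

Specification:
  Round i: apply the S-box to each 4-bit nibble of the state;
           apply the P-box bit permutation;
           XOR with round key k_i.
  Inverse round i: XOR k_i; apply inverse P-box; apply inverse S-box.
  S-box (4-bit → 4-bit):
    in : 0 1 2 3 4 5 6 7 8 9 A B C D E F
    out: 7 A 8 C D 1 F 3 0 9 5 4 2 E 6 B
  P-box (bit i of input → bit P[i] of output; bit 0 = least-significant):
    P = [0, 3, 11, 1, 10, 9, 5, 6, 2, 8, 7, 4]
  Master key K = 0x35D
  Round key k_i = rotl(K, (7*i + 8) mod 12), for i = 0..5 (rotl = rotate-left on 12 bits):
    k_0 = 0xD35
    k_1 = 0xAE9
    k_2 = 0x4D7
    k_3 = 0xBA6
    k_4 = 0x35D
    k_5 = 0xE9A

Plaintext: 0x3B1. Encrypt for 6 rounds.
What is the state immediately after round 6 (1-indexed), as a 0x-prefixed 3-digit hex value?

s_0 = plaintext = 0x3B1
s_1 = Round(s_0, k_0) = 0xD8F
s_2 = Round(s_1, k_1) = 0xB72
s_3 = Round(s_2, k_2) = 0x255
s_4 = Round(s_3, k_3) = 0xFB7
s_5 = Round(s_4, k_4) = 0x260
s_6 = Round(s_5, k_5) = 0x0E3

0x0E3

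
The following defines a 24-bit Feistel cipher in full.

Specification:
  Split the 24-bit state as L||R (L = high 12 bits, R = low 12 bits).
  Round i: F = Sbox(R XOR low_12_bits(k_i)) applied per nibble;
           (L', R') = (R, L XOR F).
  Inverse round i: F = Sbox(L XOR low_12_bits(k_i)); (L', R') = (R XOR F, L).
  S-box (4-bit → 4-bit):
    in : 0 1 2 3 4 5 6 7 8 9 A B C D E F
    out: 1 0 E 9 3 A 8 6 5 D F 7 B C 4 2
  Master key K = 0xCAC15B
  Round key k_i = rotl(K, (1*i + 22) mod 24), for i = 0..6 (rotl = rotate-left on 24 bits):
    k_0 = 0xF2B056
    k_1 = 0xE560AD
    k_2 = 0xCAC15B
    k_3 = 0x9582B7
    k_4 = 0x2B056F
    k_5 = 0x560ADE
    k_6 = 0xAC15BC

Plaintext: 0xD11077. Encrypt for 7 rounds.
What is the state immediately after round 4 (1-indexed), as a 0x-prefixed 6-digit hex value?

s_0 = plaintext = 0xD11077
s_1 = Round(s_0, k_0) = 0x077CF1
s_2 = Round(s_1, k_1) = 0xCF1BDC
s_3 = Round(s_2, k_2) = 0xBDC3A7
s_4 = Round(s_3, k_3) = 0x3A7BDD
s_5 = Round(s_4, k_4) = 0xBDD7D9
s_6 = Round(s_5, k_5) = 0x7D97CB
s_7 = Round(s_6, k_6) = 0x7CB9BF

0x3A7BDD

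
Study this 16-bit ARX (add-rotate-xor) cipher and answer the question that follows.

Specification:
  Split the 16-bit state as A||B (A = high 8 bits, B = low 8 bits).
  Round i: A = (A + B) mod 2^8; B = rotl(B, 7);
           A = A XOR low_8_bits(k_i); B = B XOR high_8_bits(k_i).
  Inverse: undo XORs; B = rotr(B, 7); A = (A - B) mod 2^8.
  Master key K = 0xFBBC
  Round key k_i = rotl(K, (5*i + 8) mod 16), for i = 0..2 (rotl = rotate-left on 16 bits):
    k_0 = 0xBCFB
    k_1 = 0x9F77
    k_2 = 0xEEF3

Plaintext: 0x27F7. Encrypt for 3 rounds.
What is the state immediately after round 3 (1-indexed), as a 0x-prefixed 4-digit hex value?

s_0 = plaintext = 0x27F7
s_1 = Round(s_0, k_0) = 0xE547
s_2 = Round(s_1, k_1) = 0x5B3C
s_3 = Round(s_2, k_2) = 0x64F0

0x64F0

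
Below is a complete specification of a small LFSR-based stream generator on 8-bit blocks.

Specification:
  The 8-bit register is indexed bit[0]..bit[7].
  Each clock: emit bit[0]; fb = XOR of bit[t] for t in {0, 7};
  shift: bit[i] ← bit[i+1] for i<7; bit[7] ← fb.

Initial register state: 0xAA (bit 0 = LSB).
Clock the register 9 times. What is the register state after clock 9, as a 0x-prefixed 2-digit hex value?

0x4C

reg_0 = 0xAA
clock 1: out=0, reg = 0xD5
clock 2: out=1, reg = 0x6A
clock 3: out=0, reg = 0x35
clock 4: out=1, reg = 0x9A
clock 5: out=0, reg = 0xCD
clock 6: out=1, reg = 0x66
clock 7: out=0, reg = 0x33
clock 8: out=1, reg = 0x99
clock 9: out=1, reg = 0x4C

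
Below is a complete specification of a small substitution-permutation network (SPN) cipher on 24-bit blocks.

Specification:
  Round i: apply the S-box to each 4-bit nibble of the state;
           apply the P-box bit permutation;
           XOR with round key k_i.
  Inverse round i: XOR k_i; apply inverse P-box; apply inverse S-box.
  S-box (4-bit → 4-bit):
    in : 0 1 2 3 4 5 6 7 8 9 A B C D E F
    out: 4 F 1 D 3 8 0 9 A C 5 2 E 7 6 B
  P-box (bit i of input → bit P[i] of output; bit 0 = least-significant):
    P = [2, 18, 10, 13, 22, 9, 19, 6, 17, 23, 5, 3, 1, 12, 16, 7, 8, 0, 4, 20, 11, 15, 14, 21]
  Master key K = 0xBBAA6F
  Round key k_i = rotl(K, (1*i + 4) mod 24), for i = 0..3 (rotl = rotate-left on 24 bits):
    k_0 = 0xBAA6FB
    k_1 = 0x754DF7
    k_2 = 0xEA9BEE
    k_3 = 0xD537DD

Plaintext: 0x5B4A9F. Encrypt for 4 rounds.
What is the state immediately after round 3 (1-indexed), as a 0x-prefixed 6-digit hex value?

s_0 = plaintext = 0x5B4A9F
s_1 = Round(s_0, k_0) = 0x94969C
s_2 = Round(s_1, k_1) = 0x582836
s_3 = Round(s_2, k_2) = 0x129BA5
s_4 = Round(s_3, k_3) = 0x3CDE5D

0x129BA5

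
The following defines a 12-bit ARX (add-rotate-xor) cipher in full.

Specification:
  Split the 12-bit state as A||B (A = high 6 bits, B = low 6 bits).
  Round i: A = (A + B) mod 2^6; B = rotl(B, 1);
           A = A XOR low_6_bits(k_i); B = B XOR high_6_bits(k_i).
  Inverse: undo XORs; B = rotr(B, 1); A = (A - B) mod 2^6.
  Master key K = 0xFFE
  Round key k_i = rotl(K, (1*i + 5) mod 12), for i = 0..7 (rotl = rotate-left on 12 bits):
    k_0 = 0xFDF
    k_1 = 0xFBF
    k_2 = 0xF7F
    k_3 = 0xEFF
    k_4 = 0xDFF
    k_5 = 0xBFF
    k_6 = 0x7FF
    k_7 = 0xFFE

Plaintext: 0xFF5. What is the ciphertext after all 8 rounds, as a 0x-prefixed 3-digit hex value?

s_0 = plaintext = 0xFF5
s_1 = Round(s_0, k_0) = 0xAD4
s_2 = Round(s_1, k_1) = 0x016
s_3 = Round(s_2, k_2) = 0xA51
s_4 = Round(s_3, k_3) = 0x159
s_5 = Round(s_4, k_4) = 0x845
s_6 = Round(s_5, k_5) = 0x665
s_7 = Round(s_6, k_6) = 0x054
s_8 = Round(s_7, k_7) = 0xAD7

0xAD7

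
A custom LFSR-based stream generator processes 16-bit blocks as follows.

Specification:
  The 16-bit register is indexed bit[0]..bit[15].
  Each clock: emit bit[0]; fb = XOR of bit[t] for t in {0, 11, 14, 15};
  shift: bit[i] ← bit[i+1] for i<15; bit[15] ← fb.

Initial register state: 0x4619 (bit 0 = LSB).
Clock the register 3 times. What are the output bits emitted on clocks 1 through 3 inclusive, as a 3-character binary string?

reg_0 = 0x4619
clock 1: out=1, reg = 0x230C
clock 2: out=0, reg = 0x1186
clock 3: out=0, reg = 0x08C3

100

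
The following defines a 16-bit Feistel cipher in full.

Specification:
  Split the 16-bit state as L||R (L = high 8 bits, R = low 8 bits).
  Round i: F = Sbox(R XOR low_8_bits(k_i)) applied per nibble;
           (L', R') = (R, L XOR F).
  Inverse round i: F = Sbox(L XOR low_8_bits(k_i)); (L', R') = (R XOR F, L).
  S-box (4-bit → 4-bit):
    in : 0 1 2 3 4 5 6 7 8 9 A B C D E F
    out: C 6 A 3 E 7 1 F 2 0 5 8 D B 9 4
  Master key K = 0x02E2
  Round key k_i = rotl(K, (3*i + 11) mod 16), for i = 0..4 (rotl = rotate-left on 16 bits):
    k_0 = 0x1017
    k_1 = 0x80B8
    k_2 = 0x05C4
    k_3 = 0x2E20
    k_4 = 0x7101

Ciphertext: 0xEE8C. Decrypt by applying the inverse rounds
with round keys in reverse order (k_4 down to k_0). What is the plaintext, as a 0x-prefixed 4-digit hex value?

0x1C06

s_0 = ciphertext = 0xEE8C
s_1 = InvRound(s_0, k_4) = 0x18EE
s_2 = InvRound(s_1, k_3) = 0xDC18
s_3 = InvRound(s_2, k_2) = 0x7ADC
s_4 = InvRound(s_3, k_1) = 0x067A
s_5 = InvRound(s_4, k_0) = 0x1C06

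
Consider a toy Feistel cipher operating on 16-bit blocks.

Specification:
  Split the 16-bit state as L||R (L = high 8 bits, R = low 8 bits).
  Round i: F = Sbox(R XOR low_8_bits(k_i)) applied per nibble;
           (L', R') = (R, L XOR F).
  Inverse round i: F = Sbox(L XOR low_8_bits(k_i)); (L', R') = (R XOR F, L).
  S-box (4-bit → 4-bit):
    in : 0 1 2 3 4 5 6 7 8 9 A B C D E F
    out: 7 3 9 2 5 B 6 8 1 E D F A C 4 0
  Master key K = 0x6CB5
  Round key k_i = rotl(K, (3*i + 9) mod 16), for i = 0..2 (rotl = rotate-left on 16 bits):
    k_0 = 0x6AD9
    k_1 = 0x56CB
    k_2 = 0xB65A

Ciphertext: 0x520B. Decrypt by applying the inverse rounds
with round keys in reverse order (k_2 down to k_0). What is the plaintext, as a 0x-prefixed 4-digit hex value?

0xFBA1

s_0 = ciphertext = 0x520B
s_1 = InvRound(s_0, k_2) = 0x7A52
s_2 = InvRound(s_1, k_1) = 0xA17A
s_3 = InvRound(s_2, k_0) = 0xFBA1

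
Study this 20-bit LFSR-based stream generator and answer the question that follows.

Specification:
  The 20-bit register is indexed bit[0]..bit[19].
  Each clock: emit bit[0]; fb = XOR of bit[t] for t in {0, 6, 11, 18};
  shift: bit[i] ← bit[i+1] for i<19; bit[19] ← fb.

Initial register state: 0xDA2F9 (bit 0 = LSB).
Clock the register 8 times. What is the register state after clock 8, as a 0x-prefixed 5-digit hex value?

reg_0 = 0xDA2F9
clock 1: out=1, reg = 0xED17C
clock 2: out=0, reg = 0x768BE
clock 3: out=0, reg = 0x3B45F
clock 4: out=1, reg = 0x1DA2F
clock 5: out=1, reg = 0x0ED17
clock 6: out=1, reg = 0x0768B
clock 7: out=1, reg = 0x83B45
clock 8: out=1, reg = 0xC1DA2

0xC1DA2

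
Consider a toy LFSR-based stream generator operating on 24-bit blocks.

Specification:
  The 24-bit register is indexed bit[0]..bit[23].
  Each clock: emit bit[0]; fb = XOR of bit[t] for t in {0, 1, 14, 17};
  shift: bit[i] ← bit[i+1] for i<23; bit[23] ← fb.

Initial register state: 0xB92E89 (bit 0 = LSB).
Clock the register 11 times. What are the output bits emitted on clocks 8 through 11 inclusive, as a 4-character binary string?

1011

reg_0 = 0xB92E89
clock 1: out=1, reg = 0xDC9744
clock 2: out=0, reg = 0x6E4BA2
clock 3: out=0, reg = 0xB725D1
clock 4: out=1, reg = 0x5B92E8
clock 5: out=0, reg = 0xADC974
clock 6: out=0, reg = 0xD6E4BA
clock 7: out=0, reg = 0xEB725D
clock 8: out=1, reg = 0xF5B92E
clock 9: out=0, reg = 0xFADC97
clock 10: out=1, reg = 0x7D6E4B
clock 11: out=1, reg = 0xBEB725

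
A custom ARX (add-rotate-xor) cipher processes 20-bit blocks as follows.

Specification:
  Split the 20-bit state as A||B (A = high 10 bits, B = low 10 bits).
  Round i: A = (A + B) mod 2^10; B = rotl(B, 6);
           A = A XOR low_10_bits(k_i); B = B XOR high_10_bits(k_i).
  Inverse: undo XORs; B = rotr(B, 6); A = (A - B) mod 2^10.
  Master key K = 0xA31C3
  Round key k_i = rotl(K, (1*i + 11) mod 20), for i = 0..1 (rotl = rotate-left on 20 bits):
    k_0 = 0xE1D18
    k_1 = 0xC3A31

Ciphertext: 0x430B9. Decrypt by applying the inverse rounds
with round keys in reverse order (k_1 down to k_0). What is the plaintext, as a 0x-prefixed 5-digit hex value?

0xC5393

s_0 = ciphertext = 0x430B9
s_1 = InvRound(s_0, k_1) = 0xEFF7E
s_2 = InvRound(s_1, k_0) = 0xC5393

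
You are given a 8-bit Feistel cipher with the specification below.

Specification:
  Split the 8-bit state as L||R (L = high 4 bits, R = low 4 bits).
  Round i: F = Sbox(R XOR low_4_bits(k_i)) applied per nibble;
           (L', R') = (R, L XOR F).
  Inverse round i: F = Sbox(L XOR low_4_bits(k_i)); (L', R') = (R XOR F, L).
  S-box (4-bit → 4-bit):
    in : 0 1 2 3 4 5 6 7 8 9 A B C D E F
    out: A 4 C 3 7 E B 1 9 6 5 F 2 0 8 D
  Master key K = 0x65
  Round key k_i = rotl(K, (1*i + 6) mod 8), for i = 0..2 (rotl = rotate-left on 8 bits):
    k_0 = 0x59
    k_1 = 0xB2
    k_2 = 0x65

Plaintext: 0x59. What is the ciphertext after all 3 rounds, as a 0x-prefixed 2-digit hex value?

0x9D

s_0 = plaintext = 0x59
s_1 = Round(s_0, k_0) = 0x9F
s_2 = Round(s_1, k_1) = 0xF9
s_3 = Round(s_2, k_2) = 0x9D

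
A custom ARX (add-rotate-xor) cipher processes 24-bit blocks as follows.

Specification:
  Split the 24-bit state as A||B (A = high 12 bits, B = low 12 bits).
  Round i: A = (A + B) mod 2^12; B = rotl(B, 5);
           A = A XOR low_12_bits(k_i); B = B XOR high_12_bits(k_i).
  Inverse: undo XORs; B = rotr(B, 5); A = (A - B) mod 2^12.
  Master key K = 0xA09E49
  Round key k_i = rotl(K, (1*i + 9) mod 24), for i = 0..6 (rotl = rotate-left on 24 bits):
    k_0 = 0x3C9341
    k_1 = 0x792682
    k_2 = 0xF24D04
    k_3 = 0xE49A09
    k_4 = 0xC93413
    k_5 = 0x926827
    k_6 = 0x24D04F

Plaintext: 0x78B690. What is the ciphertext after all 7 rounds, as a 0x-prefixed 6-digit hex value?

0xCE4125

s_0 = plaintext = 0x78B690
s_1 = Round(s_0, k_0) = 0xD5A1C4
s_2 = Round(s_1, k_1) = 0x99CF11
s_3 = Round(s_2, k_2) = 0x5A9D1A
s_4 = Round(s_3, k_3) = 0x8CAD13
s_5 = Round(s_4, k_4) = 0x1CEEE9
s_6 = Round(s_5, k_5) = 0x89041B
s_7 = Round(s_6, k_6) = 0xCE4125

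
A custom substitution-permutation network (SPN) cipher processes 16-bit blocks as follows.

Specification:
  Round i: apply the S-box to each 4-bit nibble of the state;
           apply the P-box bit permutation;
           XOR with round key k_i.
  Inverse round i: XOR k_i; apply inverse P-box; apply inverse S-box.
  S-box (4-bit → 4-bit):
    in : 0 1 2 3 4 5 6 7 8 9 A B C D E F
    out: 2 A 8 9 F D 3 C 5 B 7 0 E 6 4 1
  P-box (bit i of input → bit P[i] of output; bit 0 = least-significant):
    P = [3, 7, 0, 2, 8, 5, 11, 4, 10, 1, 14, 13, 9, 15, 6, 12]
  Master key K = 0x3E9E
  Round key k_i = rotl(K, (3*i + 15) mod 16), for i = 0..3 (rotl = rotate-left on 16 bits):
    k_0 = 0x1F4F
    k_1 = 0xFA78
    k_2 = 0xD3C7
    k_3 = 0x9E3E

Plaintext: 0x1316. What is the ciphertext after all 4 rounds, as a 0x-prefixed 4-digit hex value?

s_0 = plaintext = 0x1316
s_1 = Round(s_0, k_0) = 0xABF7
s_2 = Round(s_1, k_1) = 0x793D
s_3 = Round(s_2, k_2) = 0xE614
s_4 = Round(s_3, k_3) = 0x9AC1

0x9AC1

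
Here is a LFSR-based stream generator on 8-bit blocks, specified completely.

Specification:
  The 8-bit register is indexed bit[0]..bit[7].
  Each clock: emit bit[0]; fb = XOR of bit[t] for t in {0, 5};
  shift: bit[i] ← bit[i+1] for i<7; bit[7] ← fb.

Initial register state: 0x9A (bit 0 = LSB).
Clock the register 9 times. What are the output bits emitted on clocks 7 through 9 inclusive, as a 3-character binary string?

reg_0 = 0x9A
clock 1: out=0, reg = 0x4D
clock 2: out=1, reg = 0xA6
clock 3: out=0, reg = 0xD3
clock 4: out=1, reg = 0xE9
clock 5: out=1, reg = 0x74
clock 6: out=0, reg = 0xBA
clock 7: out=0, reg = 0xDD
clock 8: out=1, reg = 0xEE
clock 9: out=0, reg = 0xF7

010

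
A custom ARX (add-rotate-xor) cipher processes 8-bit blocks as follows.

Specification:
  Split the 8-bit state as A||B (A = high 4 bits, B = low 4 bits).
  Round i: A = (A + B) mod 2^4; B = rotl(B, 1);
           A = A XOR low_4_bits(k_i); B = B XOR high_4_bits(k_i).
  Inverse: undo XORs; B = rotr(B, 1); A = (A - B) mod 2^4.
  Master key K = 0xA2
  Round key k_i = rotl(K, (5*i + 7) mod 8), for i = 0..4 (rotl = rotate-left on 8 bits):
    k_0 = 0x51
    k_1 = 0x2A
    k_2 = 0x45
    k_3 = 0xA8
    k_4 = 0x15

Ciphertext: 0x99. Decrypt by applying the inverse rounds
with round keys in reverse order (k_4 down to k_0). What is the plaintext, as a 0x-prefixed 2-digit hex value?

0x94

s_0 = ciphertext = 0x99
s_1 = InvRound(s_0, k_4) = 0x84
s_2 = InvRound(s_1, k_3) = 0x97
s_3 = InvRound(s_2, k_2) = 0x39
s_4 = InvRound(s_3, k_1) = 0xCD
s_5 = InvRound(s_4, k_0) = 0x94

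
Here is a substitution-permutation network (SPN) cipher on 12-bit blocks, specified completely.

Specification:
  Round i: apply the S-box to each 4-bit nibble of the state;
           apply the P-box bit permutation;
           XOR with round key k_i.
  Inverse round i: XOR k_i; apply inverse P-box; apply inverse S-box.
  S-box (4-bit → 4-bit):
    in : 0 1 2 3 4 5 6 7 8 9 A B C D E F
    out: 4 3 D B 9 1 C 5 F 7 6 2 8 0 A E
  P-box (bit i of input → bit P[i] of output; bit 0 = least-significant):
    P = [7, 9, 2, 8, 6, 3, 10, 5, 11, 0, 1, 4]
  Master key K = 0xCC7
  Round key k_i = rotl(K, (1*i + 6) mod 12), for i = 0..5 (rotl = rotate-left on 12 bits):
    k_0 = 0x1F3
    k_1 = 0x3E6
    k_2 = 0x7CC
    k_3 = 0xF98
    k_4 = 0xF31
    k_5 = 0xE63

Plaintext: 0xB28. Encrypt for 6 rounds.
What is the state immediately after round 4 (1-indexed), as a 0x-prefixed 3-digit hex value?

s_0 = plaintext = 0xB28
s_1 = Round(s_0, k_0) = 0x616
s_2 = Round(s_1, k_1) = 0x2B8
s_3 = Round(s_2, k_2) = 0xC52
s_4 = Round(s_3, k_3) = 0xE4C
s_5 = Round(s_4, k_4) = 0xE40
s_6 = Round(s_5, k_5) = 0xE16

0xE4C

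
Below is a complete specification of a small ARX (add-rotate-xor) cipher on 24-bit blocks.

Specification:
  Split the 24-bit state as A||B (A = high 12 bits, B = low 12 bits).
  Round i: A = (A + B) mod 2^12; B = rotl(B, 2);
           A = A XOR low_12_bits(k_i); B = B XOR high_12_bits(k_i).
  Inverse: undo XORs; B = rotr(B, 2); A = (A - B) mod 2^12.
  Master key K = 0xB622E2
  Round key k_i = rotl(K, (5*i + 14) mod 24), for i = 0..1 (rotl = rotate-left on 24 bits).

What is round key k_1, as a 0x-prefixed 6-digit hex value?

0x15B117

K = 0xB622E2
k_0 = rotl(K, (5*0+14) mod 24) = rotl(K, 14) = 0xB8AD88
k_1 = rotl(K, (5*1+14) mod 24) = rotl(K, 19) = 0x15B117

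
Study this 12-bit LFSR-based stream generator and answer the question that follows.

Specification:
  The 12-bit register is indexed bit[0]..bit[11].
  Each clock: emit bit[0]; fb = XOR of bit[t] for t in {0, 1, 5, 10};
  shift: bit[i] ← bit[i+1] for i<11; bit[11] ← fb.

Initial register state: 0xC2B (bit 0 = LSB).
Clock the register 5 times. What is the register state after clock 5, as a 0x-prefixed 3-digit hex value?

0x661

reg_0 = 0xC2B
clock 1: out=1, reg = 0x615
clock 2: out=1, reg = 0x30A
clock 3: out=0, reg = 0x985
clock 4: out=1, reg = 0xCC2
clock 5: out=0, reg = 0x661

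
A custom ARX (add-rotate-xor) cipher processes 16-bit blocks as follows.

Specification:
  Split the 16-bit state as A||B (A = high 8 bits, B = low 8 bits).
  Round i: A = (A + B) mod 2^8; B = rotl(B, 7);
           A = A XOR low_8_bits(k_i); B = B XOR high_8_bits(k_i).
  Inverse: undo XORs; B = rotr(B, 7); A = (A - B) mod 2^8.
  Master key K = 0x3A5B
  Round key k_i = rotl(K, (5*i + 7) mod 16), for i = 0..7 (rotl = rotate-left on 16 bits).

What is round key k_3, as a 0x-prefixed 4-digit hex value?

0x96CE

K = 0x3A5B
k_0 = rotl(K, (5*0+7) mod 16) = rotl(K, 7) = 0x2D9D
k_1 = rotl(K, (5*1+7) mod 16) = rotl(K, 12) = 0xB3A5
k_2 = rotl(K, (5*2+7) mod 16) = rotl(K, 1) = 0x74B6
k_3 = rotl(K, (5*3+7) mod 16) = rotl(K, 6) = 0x96CE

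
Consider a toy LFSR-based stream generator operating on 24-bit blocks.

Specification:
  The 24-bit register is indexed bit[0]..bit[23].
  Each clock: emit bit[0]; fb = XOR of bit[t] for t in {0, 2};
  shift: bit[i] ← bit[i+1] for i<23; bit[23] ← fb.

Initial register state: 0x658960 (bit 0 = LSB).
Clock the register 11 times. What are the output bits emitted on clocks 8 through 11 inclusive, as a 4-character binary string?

reg_0 = 0x658960
clock 1: out=0, reg = 0x32C4B0
clock 2: out=0, reg = 0x196258
clock 3: out=0, reg = 0x0CB12C
clock 4: out=0, reg = 0x865896
clock 5: out=0, reg = 0xC32C4B
clock 6: out=1, reg = 0xE19625
clock 7: out=1, reg = 0x70CB12
clock 8: out=0, reg = 0x386589
clock 9: out=1, reg = 0x9C32C4
clock 10: out=0, reg = 0xCE1962
clock 11: out=0, reg = 0x670CB1

0100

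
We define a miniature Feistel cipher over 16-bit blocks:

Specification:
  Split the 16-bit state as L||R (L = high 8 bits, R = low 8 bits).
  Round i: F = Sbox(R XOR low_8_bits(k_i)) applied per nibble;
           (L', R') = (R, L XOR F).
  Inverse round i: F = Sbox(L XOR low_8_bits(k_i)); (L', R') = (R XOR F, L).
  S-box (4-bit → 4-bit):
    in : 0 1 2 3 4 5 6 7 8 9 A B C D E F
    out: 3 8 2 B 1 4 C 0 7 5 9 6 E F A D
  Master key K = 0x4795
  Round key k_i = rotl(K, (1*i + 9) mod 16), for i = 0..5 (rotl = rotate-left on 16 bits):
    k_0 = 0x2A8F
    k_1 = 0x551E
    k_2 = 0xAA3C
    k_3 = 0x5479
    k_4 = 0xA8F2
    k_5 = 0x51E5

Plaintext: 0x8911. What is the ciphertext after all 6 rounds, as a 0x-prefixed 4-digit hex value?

s_0 = plaintext = 0x8911
s_1 = Round(s_0, k_0) = 0x11D3
s_2 = Round(s_1, k_1) = 0xD3FE
s_3 = Round(s_2, k_2) = 0xFE31
s_4 = Round(s_3, k_3) = 0x31E9
s_5 = Round(s_4, k_4) = 0xE9B7
s_6 = Round(s_5, k_5) = 0xB7AB

0xB7AB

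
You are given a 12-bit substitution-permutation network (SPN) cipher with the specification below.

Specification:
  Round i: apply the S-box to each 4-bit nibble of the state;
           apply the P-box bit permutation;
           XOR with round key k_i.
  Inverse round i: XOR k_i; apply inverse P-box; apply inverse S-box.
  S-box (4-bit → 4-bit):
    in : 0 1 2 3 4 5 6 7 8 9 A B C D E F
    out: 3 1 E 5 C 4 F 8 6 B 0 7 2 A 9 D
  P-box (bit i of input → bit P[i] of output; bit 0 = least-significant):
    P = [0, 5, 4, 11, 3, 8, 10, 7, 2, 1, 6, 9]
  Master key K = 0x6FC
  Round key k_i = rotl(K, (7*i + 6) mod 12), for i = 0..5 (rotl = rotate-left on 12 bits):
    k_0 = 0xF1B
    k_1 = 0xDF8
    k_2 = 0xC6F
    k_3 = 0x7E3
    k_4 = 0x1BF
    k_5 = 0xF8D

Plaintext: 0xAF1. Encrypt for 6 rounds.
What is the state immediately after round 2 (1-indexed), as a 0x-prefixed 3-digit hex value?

s_0 = plaintext = 0xAF1
s_1 = Round(s_0, k_0) = 0xB92
s_2 = Round(s_1, k_1) = 0x406
s_3 = Round(s_2, k_2) = 0x716
s_4 = Round(s_3, k_3) = 0xDDA
s_5 = Round(s_4, k_4) = 0x23D
s_6 = Round(s_5, k_5) = 0x1E7

0x406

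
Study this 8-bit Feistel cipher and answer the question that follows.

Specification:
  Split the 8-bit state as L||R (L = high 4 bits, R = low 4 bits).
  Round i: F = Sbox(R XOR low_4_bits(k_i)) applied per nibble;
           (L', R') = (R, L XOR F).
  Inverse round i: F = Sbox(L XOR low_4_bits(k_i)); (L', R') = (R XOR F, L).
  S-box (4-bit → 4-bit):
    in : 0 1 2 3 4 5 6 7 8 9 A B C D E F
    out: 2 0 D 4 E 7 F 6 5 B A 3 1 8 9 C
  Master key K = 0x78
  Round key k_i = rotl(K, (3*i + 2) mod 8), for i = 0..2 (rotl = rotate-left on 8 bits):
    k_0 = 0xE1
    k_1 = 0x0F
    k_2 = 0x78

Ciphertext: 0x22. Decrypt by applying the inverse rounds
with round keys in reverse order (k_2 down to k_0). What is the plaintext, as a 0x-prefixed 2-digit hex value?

0xF4

s_0 = ciphertext = 0x22
s_1 = InvRound(s_0, k_2) = 0x82
s_2 = InvRound(s_1, k_1) = 0x48
s_3 = InvRound(s_2, k_0) = 0xF4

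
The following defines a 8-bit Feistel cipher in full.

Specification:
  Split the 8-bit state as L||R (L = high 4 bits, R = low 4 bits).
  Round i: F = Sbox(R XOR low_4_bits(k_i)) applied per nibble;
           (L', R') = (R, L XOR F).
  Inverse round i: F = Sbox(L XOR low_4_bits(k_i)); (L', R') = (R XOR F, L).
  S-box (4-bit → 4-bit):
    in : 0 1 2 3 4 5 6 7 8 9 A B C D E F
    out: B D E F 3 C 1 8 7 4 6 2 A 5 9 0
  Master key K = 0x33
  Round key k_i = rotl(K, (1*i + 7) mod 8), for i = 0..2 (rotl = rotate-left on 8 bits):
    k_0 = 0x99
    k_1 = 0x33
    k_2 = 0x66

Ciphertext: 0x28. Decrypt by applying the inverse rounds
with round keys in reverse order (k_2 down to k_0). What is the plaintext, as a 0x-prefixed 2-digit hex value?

s_0 = ciphertext = 0x28
s_1 = InvRound(s_0, k_2) = 0xB2
s_2 = InvRound(s_1, k_1) = 0x5B
s_3 = InvRound(s_2, k_0) = 0x15

0x15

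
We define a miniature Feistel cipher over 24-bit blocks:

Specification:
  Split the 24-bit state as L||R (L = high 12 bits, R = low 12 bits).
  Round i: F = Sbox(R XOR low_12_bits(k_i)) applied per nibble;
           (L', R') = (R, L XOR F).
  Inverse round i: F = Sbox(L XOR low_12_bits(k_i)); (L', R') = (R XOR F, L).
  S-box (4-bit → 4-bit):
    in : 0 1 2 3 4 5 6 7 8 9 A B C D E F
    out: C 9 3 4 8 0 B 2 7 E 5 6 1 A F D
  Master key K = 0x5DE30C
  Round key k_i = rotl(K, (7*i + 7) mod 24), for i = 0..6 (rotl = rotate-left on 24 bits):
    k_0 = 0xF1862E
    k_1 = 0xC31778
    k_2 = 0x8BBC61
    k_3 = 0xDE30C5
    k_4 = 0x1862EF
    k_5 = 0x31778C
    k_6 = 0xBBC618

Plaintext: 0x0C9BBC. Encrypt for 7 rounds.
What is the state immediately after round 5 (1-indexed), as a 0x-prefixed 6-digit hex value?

0xD33D24

s_0 = plaintext = 0x0C9BBC
s_1 = Round(s_0, k_0) = 0xBBCA2A
s_2 = Round(s_1, k_1) = 0xA2A1BF
s_3 = Round(s_2, k_2) = 0x1BF085
s_4 = Round(s_3, k_3) = 0x085D33
s_5 = Round(s_4, k_4) = 0xD33D24
s_6 = Round(s_5, k_5) = 0xD24864
s_7 = Round(s_6, k_6) = 0x864205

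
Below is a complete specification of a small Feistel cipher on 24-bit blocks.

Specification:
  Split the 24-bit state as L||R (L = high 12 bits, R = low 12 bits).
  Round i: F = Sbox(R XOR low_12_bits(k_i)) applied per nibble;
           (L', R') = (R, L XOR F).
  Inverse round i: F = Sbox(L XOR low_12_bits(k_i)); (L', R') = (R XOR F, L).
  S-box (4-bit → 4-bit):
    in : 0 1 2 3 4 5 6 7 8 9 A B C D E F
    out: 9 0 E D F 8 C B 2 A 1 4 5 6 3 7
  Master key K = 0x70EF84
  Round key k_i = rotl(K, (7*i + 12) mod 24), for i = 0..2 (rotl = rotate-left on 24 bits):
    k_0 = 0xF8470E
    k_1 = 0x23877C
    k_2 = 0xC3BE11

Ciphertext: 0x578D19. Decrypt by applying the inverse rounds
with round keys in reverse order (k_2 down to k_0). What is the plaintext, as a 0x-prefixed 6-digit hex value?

0x91366F

s_0 = ciphertext = 0x578D19
s_1 = InvRound(s_0, k_2) = 0x9D3578
s_2 = InvRound(s_1, k_1) = 0x66F9D3
s_3 = InvRound(s_2, k_0) = 0x91366F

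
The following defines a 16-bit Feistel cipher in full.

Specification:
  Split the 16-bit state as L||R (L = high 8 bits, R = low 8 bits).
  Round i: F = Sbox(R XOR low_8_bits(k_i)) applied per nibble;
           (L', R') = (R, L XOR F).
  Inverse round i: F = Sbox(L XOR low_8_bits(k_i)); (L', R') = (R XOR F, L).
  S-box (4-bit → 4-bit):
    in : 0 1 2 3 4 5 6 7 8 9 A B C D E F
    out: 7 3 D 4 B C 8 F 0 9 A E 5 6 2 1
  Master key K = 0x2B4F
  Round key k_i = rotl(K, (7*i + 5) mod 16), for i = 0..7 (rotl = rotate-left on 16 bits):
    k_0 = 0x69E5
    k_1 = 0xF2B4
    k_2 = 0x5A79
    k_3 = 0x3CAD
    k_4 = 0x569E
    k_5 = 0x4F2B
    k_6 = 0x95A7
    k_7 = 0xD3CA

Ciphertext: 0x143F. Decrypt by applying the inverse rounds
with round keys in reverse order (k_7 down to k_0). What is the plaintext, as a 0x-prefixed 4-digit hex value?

s_0 = ciphertext = 0x143F
s_1 = InvRound(s_0, k_7) = 0x5D14
s_2 = InvRound(s_1, k_6) = 0x0E5D
s_3 = InvRound(s_2, k_5) = 0x810E
s_4 = InvRound(s_3, k_4) = 0x3F81
s_5 = InvRound(s_4, k_3) = 0x1C3F
s_6 = InvRound(s_5, k_2) = 0xB31C
s_7 = InvRound(s_6, k_1) = 0x63B3
s_8 = InvRound(s_7, k_0) = 0xBB63

0xBB63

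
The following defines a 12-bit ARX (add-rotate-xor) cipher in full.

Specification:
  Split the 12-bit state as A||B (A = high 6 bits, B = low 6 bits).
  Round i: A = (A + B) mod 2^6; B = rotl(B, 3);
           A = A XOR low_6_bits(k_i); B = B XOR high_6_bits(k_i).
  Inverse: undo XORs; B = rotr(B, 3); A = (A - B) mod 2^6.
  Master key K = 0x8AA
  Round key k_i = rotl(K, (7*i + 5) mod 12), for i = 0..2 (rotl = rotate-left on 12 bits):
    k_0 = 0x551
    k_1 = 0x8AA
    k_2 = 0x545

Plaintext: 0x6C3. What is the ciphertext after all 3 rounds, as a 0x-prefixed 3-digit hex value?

s_0 = plaintext = 0x6C3
s_1 = Round(s_0, k_0) = 0x3CD
s_2 = Round(s_1, k_1) = 0xD8B
s_3 = Round(s_2, k_2) = 0x10C

0x10C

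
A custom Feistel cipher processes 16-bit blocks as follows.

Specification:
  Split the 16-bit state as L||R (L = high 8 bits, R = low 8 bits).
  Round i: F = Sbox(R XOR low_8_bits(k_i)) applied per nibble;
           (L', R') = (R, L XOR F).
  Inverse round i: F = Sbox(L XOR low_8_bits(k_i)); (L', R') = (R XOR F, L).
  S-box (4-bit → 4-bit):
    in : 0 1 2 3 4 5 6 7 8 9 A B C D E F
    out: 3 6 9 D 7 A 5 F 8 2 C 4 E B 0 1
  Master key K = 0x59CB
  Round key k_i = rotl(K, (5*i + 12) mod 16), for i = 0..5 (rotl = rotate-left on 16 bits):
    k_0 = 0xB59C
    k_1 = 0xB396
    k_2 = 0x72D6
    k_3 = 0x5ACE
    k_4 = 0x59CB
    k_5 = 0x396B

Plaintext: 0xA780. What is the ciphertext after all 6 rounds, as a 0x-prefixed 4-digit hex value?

s_0 = plaintext = 0xA780
s_1 = Round(s_0, k_0) = 0x80C9
s_2 = Round(s_1, k_1) = 0xC921
s_3 = Round(s_2, k_2) = 0x21D6
s_4 = Round(s_3, k_3) = 0xD649
s_5 = Round(s_4, k_4) = 0x495F
s_6 = Round(s_5, k_5) = 0x5F9E

0x5F9E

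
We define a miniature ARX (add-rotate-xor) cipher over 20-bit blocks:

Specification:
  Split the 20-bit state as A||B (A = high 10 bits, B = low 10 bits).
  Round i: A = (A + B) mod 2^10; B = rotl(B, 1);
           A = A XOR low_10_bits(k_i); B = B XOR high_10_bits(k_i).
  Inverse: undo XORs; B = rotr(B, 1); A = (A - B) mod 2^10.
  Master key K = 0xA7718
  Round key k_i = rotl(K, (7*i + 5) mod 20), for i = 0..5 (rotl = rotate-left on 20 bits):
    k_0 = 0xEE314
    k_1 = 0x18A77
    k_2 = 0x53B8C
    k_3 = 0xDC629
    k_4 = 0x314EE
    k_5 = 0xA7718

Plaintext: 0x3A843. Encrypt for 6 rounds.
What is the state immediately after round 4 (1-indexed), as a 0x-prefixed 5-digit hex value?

0x8B593

s_0 = plaintext = 0x3A843
s_1 = Round(s_0, k_0) = 0x8E73E
s_2 = Round(s_1, k_1) = 0xC021F
s_3 = Round(s_2, k_2) = 0xA4D71
s_4 = Round(s_3, k_3) = 0x8B593
s_5 = Round(s_4, k_4) = 0xCBBE3
s_6 = Round(s_5, k_5) = 0x0255A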